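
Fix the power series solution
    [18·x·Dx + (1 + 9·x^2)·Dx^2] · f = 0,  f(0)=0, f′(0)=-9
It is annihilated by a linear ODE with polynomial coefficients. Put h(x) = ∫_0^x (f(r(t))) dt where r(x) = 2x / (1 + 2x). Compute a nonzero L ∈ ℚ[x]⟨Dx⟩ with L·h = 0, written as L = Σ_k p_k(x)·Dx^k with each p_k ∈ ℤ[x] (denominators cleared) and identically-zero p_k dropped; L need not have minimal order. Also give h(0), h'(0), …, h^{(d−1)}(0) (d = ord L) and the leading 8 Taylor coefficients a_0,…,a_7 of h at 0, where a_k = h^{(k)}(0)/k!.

f: a_k = 0, -9, 0, 27, 0, -729/5, 0, 6561/7, …
h₀=f(r): pull back L_f along r ⇒ L₀.
∫: right-multiply L₀ by Dx.
L = (4 + 80·x)·Dx^2 + (1 + 4·x + 40·x^2)·Dx^3  (order 3).
h: a_k = 0, 0, -9, 12, 36, -1152/5, 192/5, 29952/7, …
ICs: h(0) = 0, h′(0) = 0, h′′(0) = -18.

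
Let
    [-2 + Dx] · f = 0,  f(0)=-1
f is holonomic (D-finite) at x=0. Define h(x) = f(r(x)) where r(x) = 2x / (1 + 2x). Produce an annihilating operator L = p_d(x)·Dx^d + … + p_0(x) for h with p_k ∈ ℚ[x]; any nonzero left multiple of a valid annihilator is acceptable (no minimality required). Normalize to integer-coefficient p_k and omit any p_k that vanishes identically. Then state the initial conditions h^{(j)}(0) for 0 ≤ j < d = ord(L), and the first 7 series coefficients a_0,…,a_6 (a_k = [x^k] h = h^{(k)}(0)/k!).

f: a_k = -1, -2, -2, -4/3, -2/3, -4/15, -4/45, …
Change of var in L_f (x↦r) gives L₀.
L = -4 + (1 + 4·x + 4·x^2)·Dx  (order 1).
h: a_k = -1, -4, 0, 16/3, -32/3, 64/5, -256/45, …
ICs: h(0) = -1.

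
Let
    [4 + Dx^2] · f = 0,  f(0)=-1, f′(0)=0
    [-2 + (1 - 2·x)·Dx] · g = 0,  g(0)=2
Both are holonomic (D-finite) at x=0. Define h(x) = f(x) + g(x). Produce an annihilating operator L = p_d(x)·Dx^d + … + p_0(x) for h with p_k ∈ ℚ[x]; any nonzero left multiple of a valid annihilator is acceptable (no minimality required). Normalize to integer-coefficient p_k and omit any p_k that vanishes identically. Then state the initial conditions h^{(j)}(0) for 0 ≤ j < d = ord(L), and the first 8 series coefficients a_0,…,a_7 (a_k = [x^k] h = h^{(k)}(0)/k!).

f: a_k = -1, 0, 2, 0, -2/3, 0, 4/45, 0, …
g: a_k = 2, 4, 8, 16, 32, 64, 128, 256, …
h₀=f+g: left-lcm gives L₀, ord ≤ 3.
L = (-56 + 32·x - 32·x^2) + (12 - 40·x + 48·x^2 - 32·x^3)·Dx + (-14 + 8·x - 8·x^2)·Dx^2 + (3 - 10·x + 12·x^2 - 8·x^3)·Dx^3  (order 3).
h: a_k = 1, 4, 10, 16, 94/3, 64, 5764/45, 256, …
ICs: h(0) = 1, h′(0) = 4, h′′(0) = 20.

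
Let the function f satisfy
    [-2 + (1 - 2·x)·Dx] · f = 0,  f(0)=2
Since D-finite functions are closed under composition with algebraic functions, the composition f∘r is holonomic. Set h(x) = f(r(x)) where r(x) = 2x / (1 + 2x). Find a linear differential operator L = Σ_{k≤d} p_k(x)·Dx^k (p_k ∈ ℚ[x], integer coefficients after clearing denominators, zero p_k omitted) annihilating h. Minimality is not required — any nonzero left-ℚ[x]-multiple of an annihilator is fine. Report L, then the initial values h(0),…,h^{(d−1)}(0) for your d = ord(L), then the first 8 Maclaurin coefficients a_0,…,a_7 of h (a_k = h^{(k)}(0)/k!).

f: a_k = 2, 4, 8, 16, 32, 64, 128, 256, …
L₀ from L_f via x↦r, Dx↦r'^{-1}Dx.
L = 4 + (-1 + 4·x^2)·Dx  (order 1).
h: a_k = 2, 8, 16, 32, 64, 128, 256, 512, …
ICs: h(0) = 2.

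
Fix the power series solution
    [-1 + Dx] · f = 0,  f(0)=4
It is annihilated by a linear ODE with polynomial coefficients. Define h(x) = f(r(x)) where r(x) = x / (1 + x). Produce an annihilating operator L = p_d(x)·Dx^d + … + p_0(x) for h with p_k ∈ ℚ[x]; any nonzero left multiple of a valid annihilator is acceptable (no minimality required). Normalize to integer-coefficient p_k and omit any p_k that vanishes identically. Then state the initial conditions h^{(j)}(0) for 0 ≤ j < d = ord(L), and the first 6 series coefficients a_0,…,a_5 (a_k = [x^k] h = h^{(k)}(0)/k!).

L = -1 + (1 + 2·x + x^2)·Dx  (order 1).
h: a_k = 4, 4, -2, 2/3, 1/6, -19/30, …
ICs: h(0) = 4.

f: a_k = 4, 4, 2, 2/3, 1/6, 1/30, …
L₀ from L_f via x↦r, Dx↦r'^{-1}Dx.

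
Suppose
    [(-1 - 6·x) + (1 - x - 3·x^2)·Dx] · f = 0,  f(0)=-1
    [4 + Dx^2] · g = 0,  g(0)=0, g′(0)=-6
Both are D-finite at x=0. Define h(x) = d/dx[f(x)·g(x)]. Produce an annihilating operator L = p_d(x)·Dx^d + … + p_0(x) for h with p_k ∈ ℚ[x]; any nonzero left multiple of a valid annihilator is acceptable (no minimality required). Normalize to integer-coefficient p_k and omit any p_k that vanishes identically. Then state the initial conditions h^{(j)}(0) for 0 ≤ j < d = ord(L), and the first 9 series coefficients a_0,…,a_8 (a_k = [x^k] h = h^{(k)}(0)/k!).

f: a_k = -1, -1, -4, -7, -19, -40, -97, -217, -508, …
g: a_k = 0, -6, 0, 4, 0, -4/5, 0, 8/105, 0, …
L₀ := L_f ⊗_s L_g (sym. prod.), ord ≤ 2.
Differentiate: ansatz ord ≤ ord L₀ ⇒ L.
L = (10 - 16·x - 40·x^2 + 48·x^3 + 72·x^4) + (5 + 34·x + 36·x^2 + 72·x^3)·Dx + (-1 - x - x^2 + 12·x^3 + 18·x^4)·Dx^2  (order 2).
h: a_k = 6, 12, 60, 152, 494, 6384/5, 53458/15, 192784/21, 505556/21, …
ICs: h(0) = 6, h′(0) = 12.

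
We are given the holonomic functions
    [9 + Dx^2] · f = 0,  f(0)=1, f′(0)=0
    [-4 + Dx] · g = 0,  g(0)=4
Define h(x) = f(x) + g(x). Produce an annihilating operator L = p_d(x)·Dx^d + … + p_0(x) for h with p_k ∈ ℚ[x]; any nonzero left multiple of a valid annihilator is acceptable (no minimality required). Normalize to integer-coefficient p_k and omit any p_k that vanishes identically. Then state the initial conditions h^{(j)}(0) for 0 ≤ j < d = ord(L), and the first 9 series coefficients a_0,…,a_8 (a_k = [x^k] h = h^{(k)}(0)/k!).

f: a_k = 1, 0, -9/2, 0, 27/8, 0, -81/80, 0, 729/4480, …
g: a_k = 4, 16, 32, 128/3, 128/3, 512/15, 1024/45, 4096/315, 2048/315, …
Weyl lclm of L_f,L_g ⇒ L₀ (ord ≤ 3).
L = -36 + 9·Dx - 4·Dx^2 + Dx^3  (order 3).
h: a_k = 5, 16, 55/2, 128/3, 1105/24, 512/15, 3131/144, 4096/315, 53741/8064, …
ICs: h(0) = 5, h′(0) = 16, h′′(0) = 55.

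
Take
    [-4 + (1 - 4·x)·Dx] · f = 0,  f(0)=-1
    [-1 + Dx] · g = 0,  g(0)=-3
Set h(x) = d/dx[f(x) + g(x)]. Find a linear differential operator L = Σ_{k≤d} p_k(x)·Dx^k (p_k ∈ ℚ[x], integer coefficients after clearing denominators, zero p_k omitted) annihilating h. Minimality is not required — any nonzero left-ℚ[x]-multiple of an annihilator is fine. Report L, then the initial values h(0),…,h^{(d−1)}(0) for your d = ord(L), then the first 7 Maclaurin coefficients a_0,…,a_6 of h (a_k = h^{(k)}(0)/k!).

f: a_k = -1, -4, -16, -64, -256, -1024, -4096, …
g: a_k = -3, -3, -3/2, -1/2, -1/8, -1/40, -1/240, …
h₀=f+g: left-lcm gives L₀, ord ≤ 2.
Derive L from L₀ (diff closure).
L = (88 + 32·x) + (-95 - 8·x + 16·x^2)·Dx + (7 - 24·x - 16·x^2)·Dx^2  (order 2).
h: a_k = -7, -35, -387/2, -2049/2, -40961/8, -983041/40, -27525121/240, …
ICs: h(0) = -7, h′(0) = -35.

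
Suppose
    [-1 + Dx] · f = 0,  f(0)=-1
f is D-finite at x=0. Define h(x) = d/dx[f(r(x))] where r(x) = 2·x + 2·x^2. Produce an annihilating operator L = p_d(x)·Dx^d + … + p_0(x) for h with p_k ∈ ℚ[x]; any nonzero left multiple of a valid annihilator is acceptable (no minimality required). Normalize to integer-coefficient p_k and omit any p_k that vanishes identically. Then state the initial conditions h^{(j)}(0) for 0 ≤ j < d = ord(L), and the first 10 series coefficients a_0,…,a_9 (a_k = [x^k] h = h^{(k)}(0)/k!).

f: a_k = -1, -1, -1/2, -1/6, -1/24, -1/120, -1/720, -1/5040, -1/40320, -1/362880, …
L₀ from L_f via x↦r, Dx↦r'^{-1}Dx.
Differentiate: ansatz ord ≤ ord L₀ ⇒ L.
L = (4 + 8·x + 8·x^2) + (-1 - 2·x)·Dx  (order 1).
h: a_k = -2, -8, -16, -80/3, -104/3, -608/15, -1856/45, -12224/315, -2096/63, -75968/2835, …
ICs: h(0) = -2.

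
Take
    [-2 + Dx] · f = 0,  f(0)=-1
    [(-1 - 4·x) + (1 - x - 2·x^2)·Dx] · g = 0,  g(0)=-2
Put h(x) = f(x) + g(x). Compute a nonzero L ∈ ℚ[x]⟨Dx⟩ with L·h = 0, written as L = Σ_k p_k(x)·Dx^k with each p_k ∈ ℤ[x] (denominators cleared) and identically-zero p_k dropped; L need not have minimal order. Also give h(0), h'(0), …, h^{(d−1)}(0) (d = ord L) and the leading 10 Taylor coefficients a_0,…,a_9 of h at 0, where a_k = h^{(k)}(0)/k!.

f: a_k = -1, -2, -2, -4/3, -2/3, -4/15, -4/45, -8/315, -2/315, -4/2835, …
g: a_k = -2, -2, -6, -10, -22, -42, -86, -170, -342, -682, …
L₀ := lclm(L_f,L_g); ord L₀ ≤ 1+1.
L = (8 + 12·x + 72·x^2 + 32·x^3) + (-2 - 20·x - 36·x^2 + 16·x^3 + 16·x^4)·Dx + (-1 + 7·x - 16·x^3 - 8·x^4)·Dx^2  (order 2).
h: a_k = -3, -4, -8, -34/3, -68/3, -634/15, -3874/45, -53558/315, -107732/315, -1933474/2835, …
ICs: h(0) = -3, h′(0) = -4.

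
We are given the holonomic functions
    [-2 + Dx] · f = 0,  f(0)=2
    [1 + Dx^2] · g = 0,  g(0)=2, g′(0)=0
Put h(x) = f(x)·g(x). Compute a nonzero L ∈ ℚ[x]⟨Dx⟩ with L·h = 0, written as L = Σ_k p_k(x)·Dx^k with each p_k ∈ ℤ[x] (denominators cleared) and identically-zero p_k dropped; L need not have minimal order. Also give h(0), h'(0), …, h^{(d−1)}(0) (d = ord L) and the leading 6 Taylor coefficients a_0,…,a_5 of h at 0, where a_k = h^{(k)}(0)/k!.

f: a_k = 2, 4, 4, 8/3, 4/3, 8/15, …
g: a_k = 2, 0, -1, 0, 1/12, 0, …
Sym-product of L_f,L_g gives L₀ (≤ ord 2).
L = 5 - 4·Dx + Dx^2  (order 2).
h: a_k = 4, 8, 6, 4/3, -7/6, -19/15, …
ICs: h(0) = 4, h′(0) = 8.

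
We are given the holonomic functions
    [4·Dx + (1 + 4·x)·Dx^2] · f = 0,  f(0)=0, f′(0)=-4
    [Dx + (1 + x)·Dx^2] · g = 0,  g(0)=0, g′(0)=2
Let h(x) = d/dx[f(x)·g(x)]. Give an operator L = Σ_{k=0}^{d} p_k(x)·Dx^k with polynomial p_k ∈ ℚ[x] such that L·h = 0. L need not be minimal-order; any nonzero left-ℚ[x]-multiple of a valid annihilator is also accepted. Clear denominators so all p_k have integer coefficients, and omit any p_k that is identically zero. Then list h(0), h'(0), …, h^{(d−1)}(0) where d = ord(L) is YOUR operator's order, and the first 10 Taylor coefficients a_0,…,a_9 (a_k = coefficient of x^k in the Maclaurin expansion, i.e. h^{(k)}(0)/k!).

f: a_k = 0, -4, 8, -64/3, 64, -1024/5, 2048/3, -16384/7, 8192, -262144/9, …
g: a_k = 0, 2, -1, 2/3, -1/2, 2/5, -1/3, 2/7, -1/4, 2/9, …
Product ⇒ symmetric product L₀, ord ≤ 4.
Derive L from L₀ (diff closure).
L = (136 + 320·x + 256·x^2) + (290 + 1464·x + 2400·x^2 + 1280·x^3)·Dx + (92 + 740·x + 1992·x^2 + 2240·x^3 + 896·x^4)·Dx^2 + (5 + 58·x + 245·x^2 + 464·x^3 + 400·x^4 + 128·x^5)·Dx^3  (order 3).
h: a_k = 0, -16, 60, -640/3, 2350/3, -44408/15, 11396, -1552512/35, 1217039/7, -215649548/315, …
ICs: h(0) = 0, h′(0) = -16, h′′(0) = 120.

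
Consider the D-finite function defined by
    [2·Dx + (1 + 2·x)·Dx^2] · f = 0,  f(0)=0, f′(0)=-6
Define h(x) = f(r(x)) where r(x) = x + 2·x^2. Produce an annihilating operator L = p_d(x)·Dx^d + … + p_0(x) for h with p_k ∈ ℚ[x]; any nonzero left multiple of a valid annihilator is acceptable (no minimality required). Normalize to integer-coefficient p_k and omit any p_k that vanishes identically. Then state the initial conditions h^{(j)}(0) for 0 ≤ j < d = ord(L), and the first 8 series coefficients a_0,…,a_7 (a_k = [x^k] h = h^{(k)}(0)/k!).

f: a_k = 0, -6, 6, -8, 12, -96/5, 32, -384/7, …
Substitute x→r, Dx→(1/r')Dx; clear ⇒ L₀.
L = (-2 + 8·x + 16·x^2)·Dx + (1 + 6·x + 12·x^2 + 16·x^3)·Dx^2  (order 2).
h: a_k = 0, -6, -6, 16, -12, -96/5, 64, -384/7, …
ICs: h(0) = 0, h′(0) = -6.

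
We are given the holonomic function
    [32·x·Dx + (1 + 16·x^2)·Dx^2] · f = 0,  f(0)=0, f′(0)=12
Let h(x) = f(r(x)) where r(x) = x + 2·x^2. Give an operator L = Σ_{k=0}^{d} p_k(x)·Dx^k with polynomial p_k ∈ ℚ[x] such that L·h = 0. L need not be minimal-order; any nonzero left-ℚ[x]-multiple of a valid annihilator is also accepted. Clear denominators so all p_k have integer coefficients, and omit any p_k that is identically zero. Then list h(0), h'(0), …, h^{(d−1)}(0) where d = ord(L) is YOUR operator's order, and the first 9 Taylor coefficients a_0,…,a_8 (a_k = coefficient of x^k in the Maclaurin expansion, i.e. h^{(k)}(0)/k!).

L = (-4 + 32·x + 256·x^2 + 768·x^3 + 768·x^4)·Dx + (1 + 4·x + 16·x^2 + 128·x^3 + 320·x^4 + 256·x^5)·Dx^2  (order 2).
h: a_k = 0, 12, 24, -64, -384, -768/5, 5632, 122880/7, -49152, …
ICs: h(0) = 0, h′(0) = 12.

f: a_k = 0, 12, 0, -64, 0, 3072/5, 0, -49152/7, 0, …
h₀=f(r): pull back L_f along r ⇒ L₀.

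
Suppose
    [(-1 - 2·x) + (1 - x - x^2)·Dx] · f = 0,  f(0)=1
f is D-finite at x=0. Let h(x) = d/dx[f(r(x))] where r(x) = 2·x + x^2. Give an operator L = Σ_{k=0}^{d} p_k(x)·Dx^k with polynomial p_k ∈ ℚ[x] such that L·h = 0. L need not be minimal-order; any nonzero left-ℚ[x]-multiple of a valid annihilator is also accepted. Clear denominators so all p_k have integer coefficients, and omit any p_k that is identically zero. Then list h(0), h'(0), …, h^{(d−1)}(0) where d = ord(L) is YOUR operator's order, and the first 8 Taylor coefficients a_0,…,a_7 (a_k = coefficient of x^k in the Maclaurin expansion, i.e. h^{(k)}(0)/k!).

f: a_k = 1, 1, 2, 3, 5, 8, 13, 21, …
Change of var in L_f (x↦r) gives L₀.
Derive L from L₀ (diff closure).
L = (9 + 42·x + 105·x^2 + 164·x^3 + 141·x^4 + 60·x^5 + 10·x^6) + (-1 - 3·x + 9·x^2 + 39·x^3 + 55·x^4 + 39·x^5 + 14·x^6 + 2·x^7)·Dx  (order 1).
h: a_k = 2, 18, 96, 472, 2170, 9570, 41048, 172456, …
ICs: h(0) = 2.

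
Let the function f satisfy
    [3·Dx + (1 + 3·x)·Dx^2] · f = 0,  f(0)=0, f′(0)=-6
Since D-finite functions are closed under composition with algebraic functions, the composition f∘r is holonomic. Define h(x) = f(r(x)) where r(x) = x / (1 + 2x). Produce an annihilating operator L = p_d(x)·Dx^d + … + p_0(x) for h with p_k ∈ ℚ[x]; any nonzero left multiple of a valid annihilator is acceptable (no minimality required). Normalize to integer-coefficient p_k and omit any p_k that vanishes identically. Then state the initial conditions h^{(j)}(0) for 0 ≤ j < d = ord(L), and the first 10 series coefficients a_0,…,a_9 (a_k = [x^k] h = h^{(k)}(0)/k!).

L = (7 + 20·x)·Dx + (1 + 7·x + 10·x^2)·Dx^2  (order 2).
h: a_k = 0, -6, 21, -78, 609/2, -6186/5, 5187, -155994/7, 390369/4, -433914, …
ICs: h(0) = 0, h′(0) = -6.

f: a_k = 0, -6, 9, -18, 81/2, -486/5, 243, -4374/7, 6561/4, -4374, …
L₀ from L_f via x↦r, Dx↦r'^{-1}Dx.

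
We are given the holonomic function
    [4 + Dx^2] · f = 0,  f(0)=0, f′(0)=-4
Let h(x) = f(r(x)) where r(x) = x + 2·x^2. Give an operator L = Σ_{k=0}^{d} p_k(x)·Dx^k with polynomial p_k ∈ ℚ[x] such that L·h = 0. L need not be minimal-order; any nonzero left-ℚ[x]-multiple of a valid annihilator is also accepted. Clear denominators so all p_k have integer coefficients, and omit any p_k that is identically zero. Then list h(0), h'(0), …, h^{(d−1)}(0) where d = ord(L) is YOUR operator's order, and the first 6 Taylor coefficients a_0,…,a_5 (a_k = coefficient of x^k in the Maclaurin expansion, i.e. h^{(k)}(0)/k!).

L = (4 + 48·x + 192·x^2 + 256·x^3) - 4·Dx + (1 + 4·x)·Dx^2  (order 2).
h: a_k = 0, -4, -8, 8/3, 16, 472/15, …
ICs: h(0) = 0, h′(0) = -4.

f: a_k = 0, -4, 0, 8/3, 0, -8/15, …
L₀ from L_f via x↦r, Dx↦r'^{-1}Dx.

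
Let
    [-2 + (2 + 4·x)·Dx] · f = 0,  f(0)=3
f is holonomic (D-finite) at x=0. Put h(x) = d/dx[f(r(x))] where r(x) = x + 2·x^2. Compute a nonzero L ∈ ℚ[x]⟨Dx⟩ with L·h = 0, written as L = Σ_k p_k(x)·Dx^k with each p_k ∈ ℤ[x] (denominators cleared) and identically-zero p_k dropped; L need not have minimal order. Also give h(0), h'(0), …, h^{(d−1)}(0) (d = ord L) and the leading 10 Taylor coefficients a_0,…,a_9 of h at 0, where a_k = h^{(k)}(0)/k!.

L = 3 + (-1 - 6·x - 12·x^2 - 16·x^3)·Dx  (order 1).
h: a_k = 3, 9, -27/2, 9/2, 225/8, -513/8, 441/16, 2601/16, -51111/128, 23715/128, …
ICs: h(0) = 3.

f: a_k = 3, 3, -3/2, 3/2, -15/8, 21/8, -63/16, 99/16, -1287/128, 2145/128, …
L₀ from L_f via x↦r, Dx↦r'^{-1}Dx.
h₀' ⇒ L via d/dx closure of L₀.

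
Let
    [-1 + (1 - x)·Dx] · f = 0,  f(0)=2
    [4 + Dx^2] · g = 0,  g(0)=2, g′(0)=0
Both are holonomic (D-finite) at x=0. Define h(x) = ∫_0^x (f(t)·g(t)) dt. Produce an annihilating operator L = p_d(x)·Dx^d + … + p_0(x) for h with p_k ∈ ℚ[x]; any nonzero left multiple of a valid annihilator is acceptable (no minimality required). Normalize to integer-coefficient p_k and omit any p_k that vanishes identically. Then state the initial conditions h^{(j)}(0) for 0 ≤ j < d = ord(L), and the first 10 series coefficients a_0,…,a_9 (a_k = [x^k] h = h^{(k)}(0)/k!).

f: a_k = 2, 2, 2, 2, 2, 2, 2, 2, 2, 2, …
g: a_k = 2, 0, -4, 0, 4/3, 0, -8/45, 0, 4/315, 0, …
Product ⇒ symmetric product L₀, ord ≤ 2.
Integrate: L := L₀·Dx.
L = (-4 + 4·x)·Dx + 2·Dx^2 + (-1 + x)·Dx^3  (order 3).
h: a_k = 0, 4, 2, -4/3, -1, -4/15, -2/9, -76/315, -19/90, -524/2835, …
ICs: h(0) = 0, h′(0) = 4, h′′(0) = 4.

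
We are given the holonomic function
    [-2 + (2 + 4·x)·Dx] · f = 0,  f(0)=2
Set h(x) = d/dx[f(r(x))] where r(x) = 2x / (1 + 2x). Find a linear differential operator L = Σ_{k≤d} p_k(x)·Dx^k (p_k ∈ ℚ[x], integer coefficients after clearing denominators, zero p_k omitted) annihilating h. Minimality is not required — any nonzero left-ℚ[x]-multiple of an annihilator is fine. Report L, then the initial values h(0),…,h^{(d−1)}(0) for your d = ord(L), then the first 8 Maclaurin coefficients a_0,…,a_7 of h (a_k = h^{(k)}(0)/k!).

L = (-6 - 24·x) + (-1 - 8·x - 12·x^2)·Dx  (order 1).
h: a_k = 4, -24, 120, -592, 3000, -15696, 84336, -462240, …
ICs: h(0) = 4.

f: a_k = 2, 2, -1, 1, -5/4, 7/4, -21/8, 33/8, …
f∘r: x↦r, Dx↦Dx/r' in L_f ⇒ L₀.
h₀' ⇒ L via d/dx closure of L₀.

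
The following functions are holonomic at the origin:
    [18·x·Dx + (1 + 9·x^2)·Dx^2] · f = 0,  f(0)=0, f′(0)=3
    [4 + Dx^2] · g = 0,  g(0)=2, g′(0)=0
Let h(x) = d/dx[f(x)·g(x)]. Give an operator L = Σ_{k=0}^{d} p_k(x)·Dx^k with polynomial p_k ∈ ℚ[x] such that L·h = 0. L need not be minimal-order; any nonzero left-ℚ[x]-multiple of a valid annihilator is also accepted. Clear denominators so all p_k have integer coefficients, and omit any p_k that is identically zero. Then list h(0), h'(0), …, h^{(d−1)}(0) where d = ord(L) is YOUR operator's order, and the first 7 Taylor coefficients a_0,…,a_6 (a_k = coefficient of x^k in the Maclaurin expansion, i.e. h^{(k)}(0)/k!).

f: a_k = 0, 3, 0, -9, 0, 243/5, 0, …
g: a_k = 2, 0, -4, 0, 4/3, 0, -8/45, …
Sym-product of L_f,L_g gives L₀ (≤ ord 4).
h₀' ⇒ L via d/dx closure of L₀.
L = (52480 + 1115424·x^2 + 18751824·x^4 + 15209856·x^6 + 3464208·x^8 - 11337408·x^10 + 34012224·x^12) + (31032·x + 1320624·x^3 + 10701720·x^5 + 13646880·x^7 + 18895680·x^9 + 34012224·x^11)·Dx + (13640 + 300780·x^2 + 4978584·x^4 + 5269212·x^6 + 3621672·x^8 + 2834352·x^10 + 17006112·x^12)·Dx^2 + (7758·x + 330156·x^3 + 2675430·x^5 + 3411720·x^7 + 4723920·x^9 + 8503056·x^11)·Dx^3 + (130 + 5481·x^2 + 72657·x^4 + 366687·x^6 + 688905·x^8 + 1417176·x^10 + 2125764·x^12)·Dx^4  (order 4).
h: a_k = 6, 0, -90, 0, 686, 0, -87338/15, …
ICs: h(0) = 6, h′(0) = 0, h′′(0) = -180, h′′′(0) = 0.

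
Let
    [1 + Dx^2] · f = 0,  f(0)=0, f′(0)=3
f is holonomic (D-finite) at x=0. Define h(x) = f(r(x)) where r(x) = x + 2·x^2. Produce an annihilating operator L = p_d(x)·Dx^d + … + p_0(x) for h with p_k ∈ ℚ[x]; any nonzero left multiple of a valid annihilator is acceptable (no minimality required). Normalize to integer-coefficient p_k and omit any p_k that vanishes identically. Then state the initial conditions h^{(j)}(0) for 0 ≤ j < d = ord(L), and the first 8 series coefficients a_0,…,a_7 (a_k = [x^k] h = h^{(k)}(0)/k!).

L = (1 + 12·x + 48·x^2 + 64·x^3) - 4·Dx + (1 + 4·x)·Dx^2  (order 2).
h: a_k = 0, 3, 6, -1/2, -3, -239/40, -15/4, 1679/1680, …
ICs: h(0) = 0, h′(0) = 3.

f: a_k = 0, 3, 0, -1/2, 0, 1/40, 0, -1/1680, …
Change of var in L_f (x↦r) gives L₀.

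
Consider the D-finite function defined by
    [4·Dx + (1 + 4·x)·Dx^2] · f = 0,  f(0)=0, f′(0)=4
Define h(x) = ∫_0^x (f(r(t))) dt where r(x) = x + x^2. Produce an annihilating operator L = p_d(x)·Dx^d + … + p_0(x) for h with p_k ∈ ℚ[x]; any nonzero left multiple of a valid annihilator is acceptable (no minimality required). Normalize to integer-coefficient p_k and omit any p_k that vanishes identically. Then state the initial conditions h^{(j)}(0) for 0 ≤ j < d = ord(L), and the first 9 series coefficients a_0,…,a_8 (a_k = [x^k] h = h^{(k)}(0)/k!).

f: a_k = 0, 4, -8, 64/3, -64, 1024/5, -2048/3, 16384/7, -8192, …
Change of var in L_f (x↦r) gives L₀.
Integrate: L := L₀·Dx.
L = 2·Dx^2 + (1 + 2·x)·Dx^3  (order 3).
h: a_k = 0, 0, 2, -4/3, 4/3, -8/5, 32/15, -64/21, 32/7, …
ICs: h(0) = 0, h′(0) = 0, h′′(0) = 4.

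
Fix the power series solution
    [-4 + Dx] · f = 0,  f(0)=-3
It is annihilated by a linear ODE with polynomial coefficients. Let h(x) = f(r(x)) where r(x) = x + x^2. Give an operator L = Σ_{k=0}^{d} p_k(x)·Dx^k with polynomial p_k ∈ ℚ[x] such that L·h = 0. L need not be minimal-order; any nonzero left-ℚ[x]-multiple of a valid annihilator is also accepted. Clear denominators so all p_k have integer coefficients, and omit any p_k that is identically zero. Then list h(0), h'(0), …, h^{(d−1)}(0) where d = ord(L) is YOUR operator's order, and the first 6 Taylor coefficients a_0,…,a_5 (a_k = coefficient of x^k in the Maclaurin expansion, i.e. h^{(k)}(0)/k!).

L = (-4 - 8·x) + Dx  (order 1).
h: a_k = -3, -12, -36, -80, -152, -1248/5, …
ICs: h(0) = -3.

f: a_k = -3, -12, -24, -32, -32, -128/5, …
Substitute x→r, Dx→(1/r')Dx; clear ⇒ L₀.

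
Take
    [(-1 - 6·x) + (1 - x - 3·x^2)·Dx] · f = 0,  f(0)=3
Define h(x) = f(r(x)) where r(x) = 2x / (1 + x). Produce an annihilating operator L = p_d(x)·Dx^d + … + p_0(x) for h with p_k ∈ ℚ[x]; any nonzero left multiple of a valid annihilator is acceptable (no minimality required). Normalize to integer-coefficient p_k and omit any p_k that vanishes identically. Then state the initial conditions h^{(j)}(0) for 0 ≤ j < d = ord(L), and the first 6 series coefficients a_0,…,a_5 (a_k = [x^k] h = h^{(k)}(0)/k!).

f: a_k = 3, 3, 12, 21, 57, 120, …
h₀=f(r): pull back L_f along r ⇒ L₀.
L = (2 + 26·x) + (-1 - x + 13·x^2 + 13·x^3)·Dx  (order 1).
h: a_k = 3, 6, 42, 78, 546, 1014, …
ICs: h(0) = 3.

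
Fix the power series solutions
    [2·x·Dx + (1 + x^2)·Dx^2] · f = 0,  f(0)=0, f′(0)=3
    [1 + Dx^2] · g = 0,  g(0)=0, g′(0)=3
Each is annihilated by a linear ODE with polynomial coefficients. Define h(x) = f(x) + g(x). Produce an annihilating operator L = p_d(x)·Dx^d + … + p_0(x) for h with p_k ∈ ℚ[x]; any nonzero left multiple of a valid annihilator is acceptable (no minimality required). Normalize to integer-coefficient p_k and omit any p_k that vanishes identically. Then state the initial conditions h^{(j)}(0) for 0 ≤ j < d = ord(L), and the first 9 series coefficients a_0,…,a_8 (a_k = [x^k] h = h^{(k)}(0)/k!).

f: a_k = 0, 3, 0, -1, 0, 3/5, 0, -3/7, 0, …
g: a_k = 0, 3, 0, -1/2, 0, 1/40, 0, -1/1680, 0, …
Sum ⇒ L₀ = lclm(L_f,L_g) in ℚ(x)⟨Dx⟩.
L = (-22·x + 28·x^3 + 2·x^5)·Dx + (-1 + 7·x^2 + 9·x^4 + x^6)·Dx^2 + (-22·x + 28·x^3 + 2·x^5)·Dx^3 + (-1 + 7·x^2 + 9·x^4 + x^6)·Dx^4  (order 4).
h: a_k = 0, 6, 0, -3/2, 0, 5/8, 0, -103/240, 0, …
ICs: h(0) = 0, h′(0) = 6, h′′(0) = 0, h′′′(0) = -9.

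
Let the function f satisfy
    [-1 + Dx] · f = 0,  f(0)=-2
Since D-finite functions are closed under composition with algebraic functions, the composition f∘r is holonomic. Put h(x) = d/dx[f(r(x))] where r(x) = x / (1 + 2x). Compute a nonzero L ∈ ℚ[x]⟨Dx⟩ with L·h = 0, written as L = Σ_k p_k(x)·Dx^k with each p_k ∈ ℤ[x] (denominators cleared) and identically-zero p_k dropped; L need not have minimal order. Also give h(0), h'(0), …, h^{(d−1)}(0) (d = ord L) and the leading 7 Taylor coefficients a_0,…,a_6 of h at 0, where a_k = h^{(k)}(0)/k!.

L = (-3 - 8·x) + (-1 - 4·x - 4·x^2)·Dx  (order 1).
h: a_k = -2, 6, -13, 71/3, -147/4, 2699/60, -9157/360, …
ICs: h(0) = -2.

f: a_k = -2, -2, -1, -1/3, -1/12, -1/60, -1/360, …
L₀ from L_f via x↦r, Dx↦r'^{-1}Dx.
h₀' ⇒ L via d/dx closure of L₀.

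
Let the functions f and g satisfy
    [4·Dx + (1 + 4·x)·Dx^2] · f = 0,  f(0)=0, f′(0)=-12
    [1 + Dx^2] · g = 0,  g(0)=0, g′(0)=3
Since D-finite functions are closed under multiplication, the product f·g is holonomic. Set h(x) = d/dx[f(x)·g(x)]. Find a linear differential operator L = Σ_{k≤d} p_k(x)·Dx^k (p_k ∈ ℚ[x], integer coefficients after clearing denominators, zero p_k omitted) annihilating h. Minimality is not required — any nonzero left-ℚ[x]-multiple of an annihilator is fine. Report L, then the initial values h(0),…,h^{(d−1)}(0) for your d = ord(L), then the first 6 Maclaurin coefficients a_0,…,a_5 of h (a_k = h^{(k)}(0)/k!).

L = (-12355 - 1064·x - 6288·x^2 - 16128·x^3 - 13568·x^4 + 6144·x^5 + 4096·x^6) + (-3384 - 15968·x - 14080·x^2 - 15360·x^3 + 10240·x^4 + 8192·x^5)·Dx + (-12502 - 2384·x - 10016·x^2 - 19968·x^3 - 14848·x^4 + 12288·x^5 + 8192·x^6)·Dx^2 + (-3384 - 15968·x - 14080·x^2 - 15360·x^3 + 10240·x^4 + 8192·x^5)·Dx^3 + (-147 - 1320·x - 3728·x^2 - 3840·x^3 - 1280·x^4 + 6144·x^5 + 4096·x^6)·Dx^4  (order 4).
h: a_k = 0, -72, 216, -744, 2820, -10869, …
ICs: h(0) = 0, h′(0) = -72, h′′(0) = 432, h′′′(0) = -4464.

f: a_k = 0, -12, 24, -64, 192, -3072/5, …
g: a_k = 0, 3, 0, -1/2, 0, 1/40, …
Sym-product of L_f,L_g gives L₀ (≤ ord 4).
h₀' ⇒ L via d/dx closure of L₀.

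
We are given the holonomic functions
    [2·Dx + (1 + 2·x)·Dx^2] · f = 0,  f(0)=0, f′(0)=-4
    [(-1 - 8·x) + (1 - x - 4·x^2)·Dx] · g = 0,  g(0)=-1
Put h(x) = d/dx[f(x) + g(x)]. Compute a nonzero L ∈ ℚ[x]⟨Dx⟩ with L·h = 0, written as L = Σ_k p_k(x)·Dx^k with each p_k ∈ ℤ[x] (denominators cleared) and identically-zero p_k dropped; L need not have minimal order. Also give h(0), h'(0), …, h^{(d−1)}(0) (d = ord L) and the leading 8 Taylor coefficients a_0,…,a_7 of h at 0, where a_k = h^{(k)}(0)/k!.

f: a_k = 0, -4, 4, -16/3, 8, -64/5, 64/3, -256/7, …
g: a_k = -1, -1, -5, -9, -29, -65, -181, -441, …
Weyl lclm of L_f,L_g ⇒ L₀ (ord ≤ 3).
Derive L from L₀ (diff closure).
L = (-94 - 644·x - 1664·x^2 - 1920·x^3 - 1536·x^4) + (-23 - 324·x - 1448·x^2 - 3072·x^3 - 3904·x^4 - 2560·x^5)·Dx + (6 + 35·x + 53·x^2 - 98·x^3 - 528·x^4 - 864·x^5 - 512·x^6)·Dx^2  (order 2).
h: a_k = -5, -2, -43, -84, -389, -958, -3343, -8808, …
ICs: h(0) = -5, h′(0) = -2.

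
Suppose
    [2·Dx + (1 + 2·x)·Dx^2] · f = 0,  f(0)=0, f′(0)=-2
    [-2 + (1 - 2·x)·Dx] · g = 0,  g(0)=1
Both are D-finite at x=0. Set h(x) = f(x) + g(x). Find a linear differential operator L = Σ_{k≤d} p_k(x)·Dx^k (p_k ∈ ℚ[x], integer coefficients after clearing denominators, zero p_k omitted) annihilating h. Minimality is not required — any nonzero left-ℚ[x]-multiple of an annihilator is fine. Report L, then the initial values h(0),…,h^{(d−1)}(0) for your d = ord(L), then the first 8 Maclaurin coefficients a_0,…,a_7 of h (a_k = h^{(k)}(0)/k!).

L = (-40 - 16·x)·Dx + (-8 - 64·x - 32·x^2)·Dx^2 + (3 + 2·x - 12·x^2 - 8·x^3)·Dx^3  (order 3).
h: a_k = 1, 0, 6, 16/3, 20, 128/5, 224/3, 768/7, …
ICs: h(0) = 1, h′(0) = 0, h′′(0) = 12.

f: a_k = 0, -2, 2, -8/3, 4, -32/5, 32/3, -128/7, …
g: a_k = 1, 2, 4, 8, 16, 32, 64, 128, …
L₀ := lclm(L_f,L_g); ord L₀ ≤ 2+1.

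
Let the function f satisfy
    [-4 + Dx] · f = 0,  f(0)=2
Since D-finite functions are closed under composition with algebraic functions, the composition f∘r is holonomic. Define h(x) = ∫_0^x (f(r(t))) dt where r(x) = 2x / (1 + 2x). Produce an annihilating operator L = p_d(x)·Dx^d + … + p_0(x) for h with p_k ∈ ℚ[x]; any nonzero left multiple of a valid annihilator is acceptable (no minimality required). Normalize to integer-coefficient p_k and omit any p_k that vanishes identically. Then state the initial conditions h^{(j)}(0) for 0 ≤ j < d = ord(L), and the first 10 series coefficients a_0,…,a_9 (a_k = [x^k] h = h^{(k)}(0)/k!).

L = -8·Dx + (1 + 4·x + 4·x^2)·Dx^2  (order 2).
h: a_k = 0, 2, 8, 32/3, -16/3, -128/15, 896/45, -5632/315, -2176/315, 161792/2835, …
ICs: h(0) = 0, h′(0) = 2.

f: a_k = 2, 8, 16, 64/3, 64/3, 256/15, 512/45, 2048/315, 1024/315, 4096/2835, …
Change of var in L_f (x↦r) gives L₀.
Integrate: L := L₀·Dx.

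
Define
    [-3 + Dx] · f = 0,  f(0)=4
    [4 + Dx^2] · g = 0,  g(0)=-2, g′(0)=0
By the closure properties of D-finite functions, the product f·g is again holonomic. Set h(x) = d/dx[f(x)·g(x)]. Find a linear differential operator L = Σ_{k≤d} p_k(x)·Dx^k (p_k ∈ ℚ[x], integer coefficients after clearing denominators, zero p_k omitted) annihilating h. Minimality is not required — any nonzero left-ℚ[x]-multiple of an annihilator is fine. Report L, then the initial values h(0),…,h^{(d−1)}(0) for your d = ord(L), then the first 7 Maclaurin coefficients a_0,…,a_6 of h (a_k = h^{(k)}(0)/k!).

L = 13 - 6·Dx + Dx^2  (order 2).
h: a_k = -24, -40, 36, 476/3, 199, 407/3, 1483/30, …
ICs: h(0) = -24, h′(0) = -40.

f: a_k = 4, 12, 18, 18, 27/2, 81/10, 81/20, …
g: a_k = -2, 0, 4, 0, -4/3, 0, 8/45, …
Product ⇒ symmetric product L₀, ord ≤ 2.
Differentiate: ansatz ord ≤ ord L₀ ⇒ L.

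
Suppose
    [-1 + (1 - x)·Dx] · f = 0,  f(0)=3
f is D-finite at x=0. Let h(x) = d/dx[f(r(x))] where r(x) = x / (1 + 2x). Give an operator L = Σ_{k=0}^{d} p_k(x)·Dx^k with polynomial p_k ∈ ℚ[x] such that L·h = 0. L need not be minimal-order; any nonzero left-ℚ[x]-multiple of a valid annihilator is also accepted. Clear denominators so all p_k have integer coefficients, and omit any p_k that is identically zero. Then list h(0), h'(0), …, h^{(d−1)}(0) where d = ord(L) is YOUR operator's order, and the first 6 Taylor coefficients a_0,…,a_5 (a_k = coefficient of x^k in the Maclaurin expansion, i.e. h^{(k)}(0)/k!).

f: a_k = 3, 3, 3, 3, 3, 3, …
Change of var in L_f (x↦r) gives L₀.
h=h₀': d/dx-closure on L₀ ⇒ L.
L = -4 + (-2 - 2·x)·Dx  (order 1).
h: a_k = 3, -6, 9, -12, 15, -18, …
ICs: h(0) = 3.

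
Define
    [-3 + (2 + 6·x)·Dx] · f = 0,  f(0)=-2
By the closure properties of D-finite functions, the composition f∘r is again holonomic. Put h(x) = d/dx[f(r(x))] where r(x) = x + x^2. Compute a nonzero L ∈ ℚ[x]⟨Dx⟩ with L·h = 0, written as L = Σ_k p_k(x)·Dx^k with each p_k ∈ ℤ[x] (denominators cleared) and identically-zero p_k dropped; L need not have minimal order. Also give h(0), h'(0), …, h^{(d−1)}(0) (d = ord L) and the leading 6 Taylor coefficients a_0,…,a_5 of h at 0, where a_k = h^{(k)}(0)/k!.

f: a_k = -2, -3, 9/4, -27/8, 405/64, -1701/128, …
L₀ from L_f via x↦r, Dx↦r'^{-1}Dx.
Derive L from L₀ (diff closure).
L = 1 + (-2 - 10·x - 18·x^2 - 12·x^3)·Dx  (order 1).
h: a_k = -3, -3/2, 27/8, -99/16, 1215/128, -2997/256, …
ICs: h(0) = -3.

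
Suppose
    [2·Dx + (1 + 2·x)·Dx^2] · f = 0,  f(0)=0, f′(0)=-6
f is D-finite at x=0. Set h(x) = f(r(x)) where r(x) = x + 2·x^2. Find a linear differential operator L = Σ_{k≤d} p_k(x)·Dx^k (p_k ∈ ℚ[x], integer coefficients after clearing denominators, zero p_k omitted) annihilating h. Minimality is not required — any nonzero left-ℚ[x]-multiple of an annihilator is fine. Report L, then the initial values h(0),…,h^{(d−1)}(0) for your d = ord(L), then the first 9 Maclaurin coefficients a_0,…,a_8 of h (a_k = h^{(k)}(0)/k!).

L = (-2 + 8·x + 16·x^2)·Dx + (1 + 6·x + 12·x^2 + 16·x^3)·Dx^2  (order 2).
h: a_k = 0, -6, -6, 16, -12, -96/5, 64, -384/7, -96, …
ICs: h(0) = 0, h′(0) = -6.

f: a_k = 0, -6, 6, -8, 12, -96/5, 32, -384/7, 96, …
L₀ from L_f via x↦r, Dx↦r'^{-1}Dx.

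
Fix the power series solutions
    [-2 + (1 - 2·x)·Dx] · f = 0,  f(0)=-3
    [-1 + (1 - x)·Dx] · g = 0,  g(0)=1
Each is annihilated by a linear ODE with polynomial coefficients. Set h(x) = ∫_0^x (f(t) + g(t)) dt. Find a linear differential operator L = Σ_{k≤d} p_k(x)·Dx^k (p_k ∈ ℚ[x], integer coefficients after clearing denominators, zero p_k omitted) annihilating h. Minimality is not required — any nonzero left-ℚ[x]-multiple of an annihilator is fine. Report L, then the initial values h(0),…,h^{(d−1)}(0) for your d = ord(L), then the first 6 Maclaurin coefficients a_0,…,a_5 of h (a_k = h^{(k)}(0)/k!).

L = -4·Dx + (6 - 8·x)·Dx^2 + (-1 + 3·x - 2·x^2)·Dx^3  (order 3).
h: a_k = 0, -2, -5/2, -11/3, -23/4, -47/5, …
ICs: h(0) = 0, h′(0) = -2, h′′(0) = -5.

f: a_k = -3, -6, -12, -24, -48, -96, …
g: a_k = 1, 1, 1, 1, 1, 1, …
h₀=f+g: left-lcm gives L₀, ord ≤ 2.
h=∫h₀ ⇒ L = L₀·Dx.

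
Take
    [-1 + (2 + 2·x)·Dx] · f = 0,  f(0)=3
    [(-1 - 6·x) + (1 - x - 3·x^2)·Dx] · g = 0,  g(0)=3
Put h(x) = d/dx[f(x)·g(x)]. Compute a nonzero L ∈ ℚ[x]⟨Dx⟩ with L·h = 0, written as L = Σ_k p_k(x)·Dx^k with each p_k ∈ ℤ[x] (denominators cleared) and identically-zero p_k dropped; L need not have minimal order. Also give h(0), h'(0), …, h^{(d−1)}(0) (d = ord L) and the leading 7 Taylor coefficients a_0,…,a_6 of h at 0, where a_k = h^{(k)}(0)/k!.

f: a_k = 3, 3/2, -3/8, 3/16, -15/128, 21/256, -63/1024, …
g: a_k = 3, 3, 12, 21, 57, 120, 291, …
L₀ := L_f ⊗_s L_g (sym. prod.), ord ≤ 1.
Derive L from L₀ (diff closure).
L = (35 + 162·x + 381·x^2 + 390·x^3 + 135·x^4) + (-6 - 26·x + 6·x^2 + 122·x^3 + 150·x^4 + 54·x^5)·Dx  (order 1).
h: a_k = 27/2, 315/4, 3861/16, 25371/32, 562905/256, 3177117/512, 33742233/2048, …
ICs: h(0) = 27/2.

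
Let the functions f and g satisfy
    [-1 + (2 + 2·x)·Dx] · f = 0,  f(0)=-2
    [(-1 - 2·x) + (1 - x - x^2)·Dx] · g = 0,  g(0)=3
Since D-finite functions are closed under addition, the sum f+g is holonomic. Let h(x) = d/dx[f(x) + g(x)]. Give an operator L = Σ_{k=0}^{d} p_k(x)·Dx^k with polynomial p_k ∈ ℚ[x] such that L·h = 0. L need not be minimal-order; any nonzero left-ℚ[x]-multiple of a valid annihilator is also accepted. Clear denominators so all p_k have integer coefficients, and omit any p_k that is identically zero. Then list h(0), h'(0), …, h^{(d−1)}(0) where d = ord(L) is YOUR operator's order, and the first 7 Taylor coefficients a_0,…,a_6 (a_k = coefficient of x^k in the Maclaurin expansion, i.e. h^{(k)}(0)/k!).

f: a_k = -2, -1, 1/4, -1/8, 5/64, -7/128, 21/512, …
g: a_k = 3, 3, 6, 9, 15, 24, 39, …
Weyl lclm of L_f,L_g ⇒ L₀ (ord ≤ 2).
Derive L from L₀ (diff closure).
L = (-48 - 138·x - 156·x^2 - 84·x^3 - 30·x^4) + (-69 - 336·x - 615·x^2 - 576·x^3 - 321·x^4 - 90·x^5)·Dx + (18 + 42·x + 6·x^2 - 82·x^3 - 126·x^4 - 82·x^5 - 20·x^6)·Dx^2  (order 2).
h: a_k = 2, 25/2, 213/8, 965/16, 15325/128, 59967/256, 451353/1024, …
ICs: h(0) = 2, h′(0) = 25/2.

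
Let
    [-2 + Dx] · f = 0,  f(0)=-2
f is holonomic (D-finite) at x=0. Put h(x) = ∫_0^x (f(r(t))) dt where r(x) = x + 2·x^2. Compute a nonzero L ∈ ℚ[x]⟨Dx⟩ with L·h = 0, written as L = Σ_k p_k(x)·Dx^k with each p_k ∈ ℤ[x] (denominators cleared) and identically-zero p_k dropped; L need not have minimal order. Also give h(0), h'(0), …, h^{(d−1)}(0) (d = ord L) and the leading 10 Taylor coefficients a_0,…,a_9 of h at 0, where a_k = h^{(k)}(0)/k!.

L = (-2 - 8·x)·Dx + Dx^2  (order 2).
h: a_k = 0, -2, -2, -4, -14/3, -20/3, -36/5, -2648/315, -2606/315, -7916/945, …
ICs: h(0) = 0, h′(0) = -2.

f: a_k = -2, -4, -4, -8/3, -4/3, -8/15, -8/45, -16/315, -4/315, -8/2835, …
Substitute x→r, Dx→(1/r')Dx; clear ⇒ L₀.
∫: right-multiply L₀ by Dx.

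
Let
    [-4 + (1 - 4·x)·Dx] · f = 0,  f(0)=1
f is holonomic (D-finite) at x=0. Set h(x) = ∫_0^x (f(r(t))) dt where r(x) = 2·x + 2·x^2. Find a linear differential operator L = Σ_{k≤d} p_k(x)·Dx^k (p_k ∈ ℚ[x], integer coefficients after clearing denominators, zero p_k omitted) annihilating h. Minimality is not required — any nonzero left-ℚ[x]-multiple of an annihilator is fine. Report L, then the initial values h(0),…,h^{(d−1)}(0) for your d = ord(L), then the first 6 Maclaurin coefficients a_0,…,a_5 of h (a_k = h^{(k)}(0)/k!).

f: a_k = 1, 4, 16, 64, 256, 1024, …
Substitute x→r, Dx→(1/r')Dx; clear ⇒ L₀.
∫: right-multiply L₀ by Dx.
L = (8 + 16·x)·Dx + (-1 + 8·x + 8·x^2)·Dx^2  (order 2).
h: a_k = 0, 1, 4, 24, 160, 5696/5, …
ICs: h(0) = 0, h′(0) = 1.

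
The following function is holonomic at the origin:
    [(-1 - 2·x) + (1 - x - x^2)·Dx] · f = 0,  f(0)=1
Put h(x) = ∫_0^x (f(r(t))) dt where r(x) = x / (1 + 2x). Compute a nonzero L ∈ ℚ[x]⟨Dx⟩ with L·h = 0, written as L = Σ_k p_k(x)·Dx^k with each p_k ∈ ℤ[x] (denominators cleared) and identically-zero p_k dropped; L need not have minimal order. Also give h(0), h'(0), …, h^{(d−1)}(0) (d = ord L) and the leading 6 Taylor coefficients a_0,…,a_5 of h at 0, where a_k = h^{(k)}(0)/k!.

f: a_k = 1, 1, 2, 3, 5, 8, …
h₀=f(r): pull back L_f along r ⇒ L₀.
h=∫h₀ ⇒ L = L₀·Dx.
L = (-1 - 4·x)·Dx + (1 + 5·x + 7·x^2 + 2·x^3)·Dx^2  (order 2).
h: a_k = 0, 1, 1/2, 0, -1/4, 3/5, …
ICs: h(0) = 0, h′(0) = 1.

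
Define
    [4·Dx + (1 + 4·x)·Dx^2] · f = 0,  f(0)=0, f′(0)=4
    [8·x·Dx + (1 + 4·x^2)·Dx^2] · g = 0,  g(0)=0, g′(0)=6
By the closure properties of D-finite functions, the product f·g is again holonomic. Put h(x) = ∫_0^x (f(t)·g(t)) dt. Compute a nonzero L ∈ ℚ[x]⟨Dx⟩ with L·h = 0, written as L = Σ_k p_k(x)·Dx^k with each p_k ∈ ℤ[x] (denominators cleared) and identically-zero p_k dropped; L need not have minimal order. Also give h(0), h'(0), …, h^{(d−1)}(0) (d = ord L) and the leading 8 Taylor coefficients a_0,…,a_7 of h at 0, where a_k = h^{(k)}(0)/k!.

L = (96 + 640·x + 1408·x^2 + 7680·x^3 + 15360·x^4 + 26624·x^5 + 8192·x^7)·Dx^2 + (24 + 320·x + 2656·x^2 + 9728·x^3 + 28160·x^4 + 47616·x^5 + 71680·x^6 + 6144·x^7 + 28672·x^8)·Dx^3 + (12 + 104·x + 672·x^2 + 2976·x^3 + 8256·x^4 + 18048·x^5 + 24576·x^6 + 35328·x^7 + 6144·x^8 + 16384·x^9)·Dx^4 + (1 + 12·x + 68·x^2 + 256·x^3 + 696·x^4 + 1536·x^5 + 2688·x^6 + 3072·x^7 + 4224·x^8 + 1024·x^9 + 2048·x^10)·Dx^5  (order 5).
h: a_k = 0, 0, 0, 8, -12, 96/5, -160/3, 2432/15, …
ICs: h(0) = 0, h′(0) = 0, h′′(0) = 0, h′′′(0) = 48, h′′′′(0) = -288.

f: a_k = 0, 4, -8, 64/3, -64, 1024/5, -2048/3, 16384/7, …
g: a_k = 0, 6, 0, -8, 0, 96/5, 0, -384/7, …
f·g: L₀ = L_f ⊗_s L_g, ord ≤ 2·2.
h=∫h₀ ⇒ L = L₀·Dx.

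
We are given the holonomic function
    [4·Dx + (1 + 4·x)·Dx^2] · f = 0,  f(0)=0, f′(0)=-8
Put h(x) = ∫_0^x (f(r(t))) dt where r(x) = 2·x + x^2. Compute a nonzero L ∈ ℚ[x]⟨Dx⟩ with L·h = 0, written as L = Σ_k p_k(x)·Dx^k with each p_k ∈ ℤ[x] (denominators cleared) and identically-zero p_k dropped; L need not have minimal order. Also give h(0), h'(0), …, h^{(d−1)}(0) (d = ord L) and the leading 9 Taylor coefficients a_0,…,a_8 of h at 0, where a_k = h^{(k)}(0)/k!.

f: a_k = 0, -8, 16, -128/3, 128, -2048/5, 4096/3, -32768/7, 16384, …
L₀ from L_f via x↦r, Dx↦r'^{-1}Dx.
Integrate: L := L₀·Dx.
L = (7 + 8·x + 4·x^2)·Dx^2 + (1 + 9·x + 12·x^2 + 4·x^3)·Dx^3  (order 3).
h: a_k = 0, 0, -8, 56/3, -208/3, 1552/5, -23168/15, 24704/3, -322688/7, …
ICs: h(0) = 0, h′(0) = 0, h′′(0) = -16.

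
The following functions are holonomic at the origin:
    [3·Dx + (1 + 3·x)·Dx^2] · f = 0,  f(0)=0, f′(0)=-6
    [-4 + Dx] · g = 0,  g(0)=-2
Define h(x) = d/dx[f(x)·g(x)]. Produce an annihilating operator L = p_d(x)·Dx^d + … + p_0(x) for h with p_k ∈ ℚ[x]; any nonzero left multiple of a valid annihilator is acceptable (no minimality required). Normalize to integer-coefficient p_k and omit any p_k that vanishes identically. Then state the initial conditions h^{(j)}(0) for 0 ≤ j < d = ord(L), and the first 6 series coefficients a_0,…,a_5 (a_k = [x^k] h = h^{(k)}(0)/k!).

L = (40 + 96·x + 576·x^2) + (-14 - 84·x - 288·x^2)·Dx + (1 + 15·x + 36·x^2)·Dx^2  (order 2).
h: a_k = 12, 60, 180, 188, 472, -372, …
ICs: h(0) = 12, h′(0) = 60.

f: a_k = 0, -6, 9, -18, 81/2, -486/5, …
g: a_k = -2, -8, -16, -64/3, -64/3, -256/15, …
Product ⇒ symmetric product L₀, ord ≤ 2.
h=h₀': d/dx-closure on L₀ ⇒ L.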